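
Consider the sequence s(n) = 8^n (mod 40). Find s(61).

s(1) = 8, s(2) = 24, s(3) = 32, s(4) = 16, s(5) = 8.
Since s(5) = s(1) = 8, the sequence is periodic with period 4.
(61 - 1) mod 4 = 0, so s(61) = s(1) = 8.

8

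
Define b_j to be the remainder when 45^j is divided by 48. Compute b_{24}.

b_0 = 1, b_1 = 45, b_2 = 9, b_3 = 21, b_4 = 33, b_5 = 45.
Since b_5 = b_1 = 45, the sequence is eventually periodic: after a pre-period of length 1 it cycles with period 4.
For j ≥ 1, b_j depends only on (j - 1) mod 4. (24 - 1) mod 4 = 3, so b_{24} = b_4 = 33.

33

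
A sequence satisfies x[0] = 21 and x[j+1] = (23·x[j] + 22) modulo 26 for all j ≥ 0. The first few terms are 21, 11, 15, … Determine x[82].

13

x[0] = 21, x[1] = 11, x[2] = 15, x[3] = 3, x[4] = 13, x[5] = 9, x[6] = 21.
Since x[6] = x[0] = 21, the sequence is periodic with period 6.
So x[82] = x[0 + ((82-0) mod 6)] = x[4] = 13.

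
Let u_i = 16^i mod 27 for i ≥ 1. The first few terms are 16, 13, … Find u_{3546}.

1

We have u_1 = 16,  u_2 = 13,  u_3 = 19,  u_4 = 7,  u_5 = 4,  u_6 = 10,  u_7 = 25,  u_8 = 22,  u_9 = 1,  u_{10} = 16.
Since u_{10} = u_1 = 16, the sequence is periodic with period 9.
So u_{3546} = u_{1 + ((3546-1) mod 9)} = u_9 = 1.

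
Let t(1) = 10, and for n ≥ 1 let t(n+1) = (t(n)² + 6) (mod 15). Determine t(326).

1

We have t(1) = 10,  t(2) = 1,  t(3) = 7,  t(4) = 10.
The sequence repeats with period 3.
(326 - 1) mod 3 = 1, so t(326) = t(2) = 1.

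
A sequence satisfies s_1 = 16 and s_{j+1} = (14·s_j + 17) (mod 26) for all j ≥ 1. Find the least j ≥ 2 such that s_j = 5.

8

Computing terms: s_1 = 16,  s_2 = 7,  s_3 = 11,  s_4 = 15,  s_5 = 19,  s_6 = 23,  s_7 = 1,  s_8 = 5,  s_9 = 9,  s_{10} = 13,  s_{11} = 17,  s_{12} = 21,  s_{13} = 25,  s_{14} = 3,  s_{15} = 7.
Since s_{15} = s_2 = 7, the sequence is eventually periodic: after a pre-period of length 1 it cycles with period 13.
The value 5 first appears (with j ≥ 2) at s_8.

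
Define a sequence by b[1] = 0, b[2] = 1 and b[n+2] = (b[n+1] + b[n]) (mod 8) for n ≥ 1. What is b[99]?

We have b[1] = 0,  b[2] = 1,  b[3] = 1,  b[4] = 2,  b[5] = 3,  b[6] = 5,  b[7] = 0,  b[8] = 5,  b[9] = 5,  b[10] = 2,  b[11] = 7,  b[12] = 1,  b[13] = 0,  b[14] = 1.
The sequence repeats with period 12.
So b[99] = b[1 + ((99-1) mod 12)] = b[3] = 1.

1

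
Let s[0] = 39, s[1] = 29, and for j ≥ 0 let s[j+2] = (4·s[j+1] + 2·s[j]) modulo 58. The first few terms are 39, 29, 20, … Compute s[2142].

46

Computing terms: s[0] = 39; s[1] = 29; s[2] = 20; s[3] = 22; s[4] = 12; s[5] = 34; s[6] = 44; s[7] = 12; s[8] = 20; s[9] = 46; s[10] = 50; s[11] = 2; s[12] = 50; s[13] = 30; s[14] = 46; s[15] = 12; s[16] = 24; s[17] = 4; s[18] = 6; s[19] = 32; s[20] = 24; s[21] = 44; s[22] = 50; s[23] = 56; s[24] = 34; s[25] = 16; s[26] = 16; s[27] = 38; s[28] = 10; s[29] = 0; s[30] = 20; s[31] = 22.
Since (s[30], s[31]) = (s[2], s[3]) = (20, 22) (two consecutive terms determine the rest), the sequence is eventually periodic: after a pre-period of length 2 it cycles with period 28.
For j ≥ 2, s[j] depends only on (j - 2) mod 28. (2142 - 2) mod 28 = 12, so s[2142] = s[14] = 46.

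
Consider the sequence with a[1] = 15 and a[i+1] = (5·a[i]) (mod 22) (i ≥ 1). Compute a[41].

Listing terms: a[1] = 15; a[2] = 9; a[3] = 1; a[4] = 5; a[5] = 3; a[6] = 15.
The sequence repeats with period 5.
(41 - 1) mod 5 = 0, so a[41] = a[1] = 15.

15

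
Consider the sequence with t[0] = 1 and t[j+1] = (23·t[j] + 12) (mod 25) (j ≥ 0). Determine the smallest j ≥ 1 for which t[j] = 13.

7

Listing terms: t[0] = 1,  t[1] = 10,  t[2] = 17,  t[3] = 3,  t[4] = 6,  t[5] = 0,  t[6] = 12,  t[7] = 13,  t[8] = 11,  t[9] = 15,  t[10] = 7,  t[11] = 23,  t[12] = 16,  t[13] = 5,  t[14] = 2,  t[15] = 8,  t[16] = 21,  t[17] = 20,  t[18] = 22,  t[19] = 18,  t[20] = 1.
Since t[20] = t[0] = 1, the sequence is periodic with period 20.
The value 13 first appears (with j ≥ 1) at t[7].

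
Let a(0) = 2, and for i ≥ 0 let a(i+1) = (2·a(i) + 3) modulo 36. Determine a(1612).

Computing terms: a(0) = 2; a(1) = 7; a(2) = 17; a(3) = 1; a(4) = 5; a(5) = 13; a(6) = 29; a(7) = 25; a(8) = 17.
Since a(8) = a(2) = 17, the sequence is eventually periodic: after a pre-period of length 2 it cycles with period 6.
For i ≥ 2, a(i) depends only on (i - 2) mod 6. (1612 - 2) mod 6 = 2, so a(1612) = a(4) = 5.

5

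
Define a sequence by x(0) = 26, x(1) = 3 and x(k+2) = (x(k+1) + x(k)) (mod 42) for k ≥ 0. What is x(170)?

Listing terms: x(0) = 26, x(1) = 3, x(2) = 29, x(3) = 32, x(4) = 19, x(5) = 9, x(6) = 28, x(7) = 37, x(8) = 23, x(9) = 18, x(10) = 41, x(11) = 17, x(12) = 16, x(13) = 33, x(14) = 7, x(15) = 40, x(16) = 5, x(17) = 3, x(18) = 8, x(19) = 11, x(20) = 19, x(21) = 30, x(22) = 7, x(23) = 37, x(24) = 2, x(25) = 39, x(26) = 41, x(27) = 38, x(28) = 37, x(29) = 33, x(30) = 28, x(31) = 19, x(32) = 5, x(33) = 24, x(34) = 29, x(35) = 11, x(36) = 40, x(37) = 9, x(38) = 7, x(39) = 16, x(40) = 23, x(41) = 39, x(42) = 20, x(43) = 17, x(44) = 37, x(45) = 12, x(46) = 7, x(47) = 19, x(48) = 26, x(49) = 3.
Since (x(48), x(49)) = (x(0), x(1)) = (26, 3) (two consecutive terms determine the rest), the sequence is periodic with period 48.
(170 - 0) mod 48 = 26, so x(170) = x(26) = 41.

41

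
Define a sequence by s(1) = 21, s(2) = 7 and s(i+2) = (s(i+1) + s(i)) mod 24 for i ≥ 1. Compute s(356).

11

Listing terms: s(1) = 21; s(2) = 7; s(3) = 4; s(4) = 11; s(5) = 15; s(6) = 2; s(7) = 17; s(8) = 19; s(9) = 12; s(10) = 7; s(11) = 19; s(12) = 2; s(13) = 21; s(14) = 23; s(15) = 20; s(16) = 19; s(17) = 15; s(18) = 10; s(19) = 1; s(20) = 11; s(21) = 12; s(22) = 23; s(23) = 11; s(24) = 10; s(25) = 21; s(26) = 7.
Since (s(25), s(26)) = (s(1), s(2)) = (21, 7) (two consecutive terms determine the rest), the sequence is periodic with period 24.
(356 - 1) mod 24 = 19, so s(356) = s(20) = 11.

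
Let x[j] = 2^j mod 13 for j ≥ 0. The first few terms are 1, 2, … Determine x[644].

We have x[0] = 1,  x[1] = 2,  x[2] = 4,  x[3] = 8,  x[4] = 3,  x[5] = 6,  x[6] = 12,  x[7] = 11,  x[8] = 9,  x[9] = 5,  x[10] = 10,  x[11] = 7,  x[12] = 1.
The sequence repeats with period 12.
So x[644] = x[0 + ((644-0) mod 12)] = x[8] = 9.

9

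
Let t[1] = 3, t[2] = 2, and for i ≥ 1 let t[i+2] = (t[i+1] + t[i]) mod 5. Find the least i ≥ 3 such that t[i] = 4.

t[1] = 3,  t[2] = 2,  t[3] = 0,  t[4] = 2,  t[5] = 2,  t[6] = 4,  t[7] = 1,  t[8] = 0,  t[9] = 1,  t[10] = 1,  t[11] = 2,  t[12] = 3,  t[13] = 0,  t[14] = 3,  t[15] = 3,  t[16] = 1,  t[17] = 4,  t[18] = 0,  t[19] = 4,  t[20] = 4,  t[21] = 3,  t[22] = 2.
The sequence repeats with period 20.
The value 4 first appears (with i ≥ 3) at t[6].

6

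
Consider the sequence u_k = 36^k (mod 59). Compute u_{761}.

u_1 = 36, u_2 = 57, u_3 = 46, u_4 = 4, u_5 = 26, u_6 = 51, u_7 = 7, u_8 = 16, u_9 = 45, u_{10} = 27, u_{11} = 28, u_{12} = 5, u_{13} = 3, u_{14} = 49, u_{15} = 53, u_{16} = 20, u_{17} = 12, u_{18} = 19, u_{19} = 35, u_{20} = 21, u_{21} = 48, u_{22} = 17, u_{23} = 22, u_{24} = 25, u_{25} = 15, u_{26} = 9, u_{27} = 29, u_{28} = 41, u_{29} = 1, u_{30} = 36.
Since u_{30} = u_1 = 36, the sequence is periodic with period 29.
(761 - 1) mod 29 = 6, so u_{761} = u_7 = 7.

7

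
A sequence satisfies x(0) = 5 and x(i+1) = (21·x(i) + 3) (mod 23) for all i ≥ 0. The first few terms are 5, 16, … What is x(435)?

21

Computing terms: x(0) = 5,  x(1) = 16,  x(2) = 17,  x(3) = 15,  x(4) = 19,  x(5) = 11,  x(6) = 4,  x(7) = 18,  x(8) = 13,  x(9) = 0,  x(10) = 3,  x(11) = 20,  x(12) = 9,  x(13) = 8,  x(14) = 10,  x(15) = 6,  x(16) = 14,  x(17) = 21,  x(18) = 7,  x(19) = 12,  x(20) = 2,  x(21) = 22,  x(22) = 5.
Since x(22) = x(0) = 5, the sequence is periodic with period 22.
So x(435) = x(0 + ((435-0) mod 22)) = x(17) = 21.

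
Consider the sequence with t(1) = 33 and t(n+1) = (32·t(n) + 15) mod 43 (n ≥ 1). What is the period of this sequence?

14

We have t(1) = 33,  t(2) = 39,  t(3) = 16,  t(4) = 11,  t(5) = 23,  t(6) = 20,  t(7) = 10,  t(8) = 34,  t(9) = 28,  t(10) = 8,  t(11) = 13,  t(12) = 1,  t(13) = 4,  t(14) = 14,  t(15) = 33.
The sequence repeats with period 14.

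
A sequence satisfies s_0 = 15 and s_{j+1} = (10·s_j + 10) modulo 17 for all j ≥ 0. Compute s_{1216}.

15

s_0 = 15, s_1 = 7, s_2 = 12, s_3 = 11, s_4 = 1, s_5 = 3, s_6 = 6, s_7 = 2, s_8 = 13, s_9 = 4, s_{10} = 16, s_{11} = 0, s_{12} = 10, s_{13} = 8, s_{14} = 5, s_{15} = 9, s_{16} = 15.
The sequence repeats with period 16.
So s_{1216} = s_{0 + ((1216-0) mod 16)} = s_0 = 15.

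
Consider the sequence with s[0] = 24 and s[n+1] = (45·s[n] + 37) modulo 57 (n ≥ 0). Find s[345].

43

We have s[0] = 24,  s[1] = 34,  s[2] = 28,  s[3] = 43,  s[4] = 34.
Since s[4] = s[1] = 34, the sequence is eventually periodic: after a pre-period of length 1 it cycles with period 3.
For n ≥ 1, s[n] depends only on (n - 1) mod 3. (345 - 1) mod 3 = 2, so s[345] = s[3] = 43.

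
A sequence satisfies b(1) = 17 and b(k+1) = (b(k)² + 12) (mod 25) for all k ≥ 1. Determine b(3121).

b(1) = 17; b(2) = 1; b(3) = 13; b(4) = 6; b(5) = 23; b(6) = 16; b(7) = 18; b(8) = 11; b(9) = 8; b(10) = 1.
Since b(10) = b(2) = 1, the sequence is eventually periodic: after a pre-period of length 1 it cycles with period 8.
For k ≥ 2, b(k) depends only on (k - 2) mod 8. (3121 - 2) mod 8 = 7, so b(3121) = b(9) = 8.

8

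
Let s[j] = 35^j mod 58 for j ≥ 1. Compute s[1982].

Listing terms: s[1] = 35,  s[2] = 7,  s[3] = 13,  s[4] = 49,  s[5] = 33,  s[6] = 53,  s[7] = 57,  s[8] = 23,  s[9] = 51,  s[10] = 45,  s[11] = 9,  s[12] = 25,  s[13] = 5,  s[14] = 1,  s[15] = 35.
Since s[15] = s[1] = 35, the sequence is periodic with period 14.
So s[1982] = s[1 + ((1982-1) mod 14)] = s[8] = 23.

23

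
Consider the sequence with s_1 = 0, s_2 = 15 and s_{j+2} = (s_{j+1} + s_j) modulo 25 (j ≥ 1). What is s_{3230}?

s_1 = 0,  s_2 = 15,  s_3 = 15,  s_4 = 5,  s_5 = 20,  s_6 = 0,  s_7 = 20,  s_8 = 20,  s_9 = 15,  s_{10} = 10,  s_{11} = 0,  s_{12} = 10,  s_{13} = 10,  s_{14} = 20,  s_{15} = 5,  s_{16} = 0,  s_{17} = 5,  s_{18} = 5,  s_{19} = 10,  s_{20} = 15,  s_{21} = 0,  s_{22} = 15.
The sequence repeats with period 20.
(3230 - 1) mod 20 = 9, so s_{3230} = s_{10} = 10.

10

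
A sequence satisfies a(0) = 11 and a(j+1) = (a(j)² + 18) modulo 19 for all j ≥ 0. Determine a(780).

a(0) = 11, a(1) = 6, a(2) = 16, a(3) = 8, a(4) = 6.
Since a(4) = a(1) = 6, the sequence is eventually periodic: after a pre-period of length 1 it cycles with period 3.
For j ≥ 1, a(j) depends only on (j - 1) mod 3. (780 - 1) mod 3 = 2, so a(780) = a(3) = 8.

8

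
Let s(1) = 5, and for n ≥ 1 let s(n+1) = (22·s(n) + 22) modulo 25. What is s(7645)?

We have s(1) = 5; s(2) = 7; s(3) = 1; s(4) = 19; s(5) = 15; s(6) = 2; s(7) = 16; s(8) = 24; s(9) = 0; s(10) = 22; s(11) = 6; s(12) = 4; s(13) = 10; s(14) = 17; s(15) = 21; s(16) = 9; s(17) = 20; s(18) = 12; s(19) = 11; s(20) = 14; s(21) = 5.
Since s(21) = s(1) = 5, the sequence is periodic with period 20.
(7645 - 1) mod 20 = 4, so s(7645) = s(5) = 15.

15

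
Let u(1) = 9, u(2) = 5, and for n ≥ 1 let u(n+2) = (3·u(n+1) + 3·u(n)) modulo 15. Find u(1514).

Computing terms: u(1) = 9,  u(2) = 5,  u(3) = 12,  u(4) = 6,  u(5) = 9,  u(6) = 0,  u(7) = 12,  u(8) = 6.
Since (u(7), u(8)) = (u(3), u(4)) = (12, 6) (two consecutive terms determine the rest), the sequence is eventually periodic: after a pre-period of length 2 it cycles with period 4.
For n ≥ 3, u(n) depends only on (n - 3) mod 4. (1514 - 3) mod 4 = 3, so u(1514) = u(6) = 0.

0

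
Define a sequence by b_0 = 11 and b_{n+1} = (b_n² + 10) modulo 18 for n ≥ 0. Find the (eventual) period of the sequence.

3

Computing terms: b_0 = 11; b_1 = 5; b_2 = 17; b_3 = 11.
The sequence repeats with period 3.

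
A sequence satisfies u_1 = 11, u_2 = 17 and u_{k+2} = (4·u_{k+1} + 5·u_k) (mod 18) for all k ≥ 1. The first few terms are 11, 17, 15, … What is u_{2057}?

7

Computing terms: u_1 = 11, u_2 = 17, u_3 = 15, u_4 = 1, u_5 = 7, u_6 = 15, u_7 = 5, u_8 = 5, u_9 = 9, u_{10} = 7, u_{11} = 1, u_{12} = 3, u_{13} = 17, u_{14} = 11, u_{15} = 3, u_{16} = 13, u_{17} = 13, u_{18} = 9, u_{19} = 11, u_{20} = 17.
The sequence repeats with period 18.
So u_{2057} = u_{1 + ((2057-1) mod 18)} = u_5 = 7.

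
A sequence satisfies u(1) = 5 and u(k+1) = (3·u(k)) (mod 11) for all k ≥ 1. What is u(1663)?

u(1) = 5, u(2) = 4, u(3) = 1, u(4) = 3, u(5) = 9, u(6) = 5.
Since u(6) = u(1) = 5, the sequence is periodic with period 5.
So u(1663) = u(1 + ((1663-1) mod 5)) = u(3) = 1.

1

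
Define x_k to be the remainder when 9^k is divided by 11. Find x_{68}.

Listing terms: x_1 = 9, x_2 = 4, x_3 = 3, x_4 = 5, x_5 = 1, x_6 = 9.
The sequence repeats with period 5.
So x_{68} = x_{1 + ((68-1) mod 5)} = x_3 = 3.

3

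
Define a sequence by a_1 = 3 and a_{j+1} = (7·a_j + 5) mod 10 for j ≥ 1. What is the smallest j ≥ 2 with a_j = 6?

2

We have a_1 = 3; a_2 = 6; a_3 = 7; a_4 = 4; a_5 = 3.
Since a_5 = a_1 = 3, the sequence is periodic with period 4.
The value 6 first appears (with j ≥ 2) at a_2.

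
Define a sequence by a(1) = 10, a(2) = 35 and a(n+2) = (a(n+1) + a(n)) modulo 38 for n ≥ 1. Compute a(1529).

a(1) = 10; a(2) = 35; a(3) = 7; a(4) = 4; a(5) = 11; a(6) = 15; a(7) = 26; a(8) = 3; a(9) = 29; a(10) = 32; a(11) = 23; a(12) = 17; a(13) = 2; a(14) = 19; a(15) = 21; a(16) = 2; a(17) = 23; a(18) = 25; a(19) = 10; a(20) = 35.
Since (a(19), a(20)) = (a(1), a(2)) = (10, 35) (two consecutive terms determine the rest), the sequence is periodic with period 18.
So a(1529) = a(1 + ((1529-1) mod 18)) = a(17) = 23.

23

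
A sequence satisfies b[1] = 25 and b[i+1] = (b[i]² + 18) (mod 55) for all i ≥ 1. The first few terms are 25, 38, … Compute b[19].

52

b[1] = 25; b[2] = 38; b[3] = 32; b[4] = 52; b[5] = 27; b[6] = 32.
Since b[6] = b[3] = 32, the sequence is eventually periodic: after a pre-period of length 2 it cycles with period 3.
For i ≥ 3, b[i] depends only on (i - 3) mod 3. (19 - 3) mod 3 = 1, so b[19] = b[4] = 52.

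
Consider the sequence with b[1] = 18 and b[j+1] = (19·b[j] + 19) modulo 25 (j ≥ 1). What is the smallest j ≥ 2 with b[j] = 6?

8

b[1] = 18, b[2] = 11, b[3] = 3, b[4] = 1, b[5] = 13, b[6] = 16, b[7] = 23, b[8] = 6, b[9] = 8, b[10] = 21, b[11] = 18.
The sequence repeats with period 10.
The value 6 first appears (with j ≥ 2) at b[8].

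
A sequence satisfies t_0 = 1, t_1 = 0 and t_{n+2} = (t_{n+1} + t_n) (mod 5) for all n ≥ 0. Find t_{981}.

0

We have t_0 = 1,  t_1 = 0,  t_2 = 1,  t_3 = 1,  t_4 = 2,  t_5 = 3,  t_6 = 0,  t_7 = 3,  t_8 = 3,  t_9 = 1,  t_{10} = 4,  t_{11} = 0,  t_{12} = 4,  t_{13} = 4,  t_{14} = 3,  t_{15} = 2,  t_{16} = 0,  t_{17} = 2,  t_{18} = 2,  t_{19} = 4,  t_{20} = 1,  t_{21} = 0.
Since (t_{20}, t_{21}) = (t_0, t_1) = (1, 0) (two consecutive terms determine the rest), the sequence is periodic with period 20.
So t_{981} = t_{0 + ((981-0) mod 20)} = t_1 = 0.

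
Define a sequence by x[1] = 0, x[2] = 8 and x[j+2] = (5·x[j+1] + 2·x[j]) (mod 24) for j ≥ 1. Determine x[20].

x[1] = 0,  x[2] = 8,  x[3] = 16,  x[4] = 0,  x[5] = 8.
The sequence repeats with period 3.
So x[20] = x[1 + ((20-1) mod 3)] = x[2] = 8.

8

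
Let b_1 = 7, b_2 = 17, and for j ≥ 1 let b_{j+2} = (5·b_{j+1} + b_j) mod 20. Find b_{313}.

7

Computing terms: b_1 = 7,  b_2 = 17,  b_3 = 12,  b_4 = 17,  b_5 = 17,  b_6 = 2,  b_7 = 7,  b_8 = 17.
Since (b_7, b_8) = (b_1, b_2) = (7, 17) (two consecutive terms determine the rest), the sequence is periodic with period 6.
(313 - 1) mod 6 = 0, so b_{313} = b_1 = 7.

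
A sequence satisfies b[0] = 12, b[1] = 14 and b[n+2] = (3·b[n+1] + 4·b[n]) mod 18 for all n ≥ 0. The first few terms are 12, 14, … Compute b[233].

8

Listing terms: b[0] = 12; b[1] = 14; b[2] = 0; b[3] = 2; b[4] = 6; b[5] = 8; b[6] = 12; b[7] = 14.
Since (b[6], b[7]) = (b[0], b[1]) = (12, 14) (two consecutive terms determine the rest), the sequence is periodic with period 6.
(233 - 0) mod 6 = 5, so b[233] = b[5] = 8.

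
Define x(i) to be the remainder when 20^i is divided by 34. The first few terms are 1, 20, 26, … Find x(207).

Computing terms: x(0) = 1, x(1) = 20, x(2) = 26, x(3) = 10, x(4) = 30, x(5) = 22, x(6) = 32, x(7) = 28, x(8) = 16, x(9) = 14, x(10) = 8, x(11) = 24, x(12) = 4, x(13) = 12, x(14) = 2, x(15) = 6, x(16) = 18, x(17) = 20.
Since x(17) = x(1) = 20, the sequence is eventually periodic: after a pre-period of length 1 it cycles with period 16.
For i ≥ 1, x(i) depends only on (i - 1) mod 16. (207 - 1) mod 16 = 14, so x(207) = x(15) = 6.

6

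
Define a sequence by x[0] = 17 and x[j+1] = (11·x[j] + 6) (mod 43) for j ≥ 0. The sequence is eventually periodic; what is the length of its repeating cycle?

x[0] = 17; x[1] = 21; x[2] = 22; x[3] = 33; x[4] = 25; x[5] = 23; x[6] = 1; x[7] = 17.
Since x[7] = x[0] = 17, the sequence is periodic with period 7.

7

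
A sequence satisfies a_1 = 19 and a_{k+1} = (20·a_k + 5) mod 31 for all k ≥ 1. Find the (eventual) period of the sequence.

15

a_1 = 19,  a_2 = 13,  a_3 = 17,  a_4 = 4,  a_5 = 23,  a_6 = 0,  a_7 = 5,  a_8 = 12,  a_9 = 28,  a_{10} = 7,  a_{11} = 21,  a_{12} = 22,  a_{13} = 11,  a_{14} = 8,  a_{15} = 10,  a_{16} = 19.
Since a_{16} = a_1 = 19, the sequence is periodic with period 15.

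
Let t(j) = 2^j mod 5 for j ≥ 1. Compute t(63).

t(1) = 2; t(2) = 4; t(3) = 3; t(4) = 1; t(5) = 2.
The sequence repeats with period 4.
So t(63) = t(1 + ((63-1) mod 4)) = t(3) = 3.

3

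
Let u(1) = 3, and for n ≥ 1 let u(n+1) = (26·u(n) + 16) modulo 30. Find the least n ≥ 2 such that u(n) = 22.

10

Listing terms: u(1) = 3; u(2) = 4; u(3) = 0; u(4) = 16; u(5) = 12; u(6) = 28; u(7) = 24; u(8) = 10; u(9) = 6; u(10) = 22; u(11) = 18; u(12) = 4.
Since u(12) = u(2) = 4, the sequence is eventually periodic: after a pre-period of length 1 it cycles with period 10.
The value 22 first appears (with n ≥ 2) at u(10).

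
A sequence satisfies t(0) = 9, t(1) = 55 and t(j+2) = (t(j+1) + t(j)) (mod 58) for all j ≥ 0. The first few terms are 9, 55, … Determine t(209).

Listing terms: t(0) = 9,  t(1) = 55,  t(2) = 6,  t(3) = 3,  t(4) = 9,  t(5) = 12,  t(6) = 21,  t(7) = 33,  t(8) = 54,  t(9) = 29,  t(10) = 25,  t(11) = 54,  t(12) = 21,  t(13) = 17,  t(14) = 38,  t(15) = 55,  t(16) = 35,  t(17) = 32,  t(18) = 9,  t(19) = 41,  t(20) = 50,  t(21) = 33,  t(22) = 25,  t(23) = 0,  t(24) = 25,  t(25) = 25,  t(26) = 50,  t(27) = 17,  t(28) = 9,  t(29) = 26,  t(30) = 35,  t(31) = 3,  t(32) = 38,  t(33) = 41,  t(34) = 21,  t(35) = 4,  t(36) = 25,  t(37) = 29,  t(38) = 54,  t(39) = 25,  t(40) = 21,  t(41) = 46,  t(42) = 9,  t(43) = 55.
The sequence repeats with period 42.
(209 - 0) mod 42 = 41, so t(209) = t(41) = 46.

46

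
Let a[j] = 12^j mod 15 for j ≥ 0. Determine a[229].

We have a[0] = 1; a[1] = 12; a[2] = 9; a[3] = 3; a[4] = 6; a[5] = 12.
Since a[5] = a[1] = 12, the sequence is eventually periodic: after a pre-period of length 1 it cycles with period 4.
For j ≥ 1, a[j] depends only on (j - 1) mod 4. (229 - 1) mod 4 = 0, so a[229] = a[1] = 12.

12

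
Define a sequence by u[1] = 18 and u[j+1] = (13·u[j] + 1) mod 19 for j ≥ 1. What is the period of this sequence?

u[1] = 18, u[2] = 7, u[3] = 16, u[4] = 0, u[5] = 1, u[6] = 14, u[7] = 12, u[8] = 5, u[9] = 9, u[10] = 4, u[11] = 15, u[12] = 6, u[13] = 3, u[14] = 2, u[15] = 8, u[16] = 10, u[17] = 17, u[18] = 13, u[19] = 18.
The sequence repeats with period 18.

18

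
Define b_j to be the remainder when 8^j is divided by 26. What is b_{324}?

Computing terms: b_0 = 1,  b_1 = 8,  b_2 = 12,  b_3 = 18,  b_4 = 14,  b_5 = 8.
Since b_5 = b_1 = 8, the sequence is eventually periodic: after a pre-period of length 1 it cycles with period 4.
For j ≥ 1, b_j depends only on (j - 1) mod 4. (324 - 1) mod 4 = 3, so b_{324} = b_4 = 14.

14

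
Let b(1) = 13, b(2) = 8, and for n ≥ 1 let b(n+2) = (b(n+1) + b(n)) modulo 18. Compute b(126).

Listing terms: b(1) = 13; b(2) = 8; b(3) = 3; b(4) = 11; b(5) = 14; b(6) = 7; b(7) = 3; b(8) = 10; b(9) = 13; b(10) = 5; b(11) = 0; b(12) = 5; b(13) = 5; b(14) = 10; b(15) = 15; b(16) = 7; b(17) = 4; b(18) = 11; b(19) = 15; b(20) = 8; b(21) = 5; b(22) = 13; b(23) = 0; b(24) = 13; b(25) = 13; b(26) = 8.
Since (b(25), b(26)) = (b(1), b(2)) = (13, 8) (two consecutive terms determine the rest), the sequence is periodic with period 24.
(126 - 1) mod 24 = 5, so b(126) = b(6) = 7.

7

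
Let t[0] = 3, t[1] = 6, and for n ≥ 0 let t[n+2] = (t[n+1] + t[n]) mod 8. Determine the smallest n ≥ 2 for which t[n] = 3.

t[0] = 3; t[1] = 6; t[2] = 1; t[3] = 7; t[4] = 0; t[5] = 7; t[6] = 7; t[7] = 6; t[8] = 5; t[9] = 3; t[10] = 0; t[11] = 3; t[12] = 3; t[13] = 6.
The sequence repeats with period 12.
The value 3 first appears (with n ≥ 2) at t[9].

9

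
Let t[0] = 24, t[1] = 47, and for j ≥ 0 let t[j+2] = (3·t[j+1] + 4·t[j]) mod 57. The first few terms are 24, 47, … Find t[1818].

24

Computing terms: t[0] = 24; t[1] = 47; t[2] = 9; t[3] = 44; t[4] = 54; t[5] = 53; t[6] = 33; t[7] = 26; t[8] = 39; t[9] = 50; t[10] = 21; t[11] = 35; t[12] = 18; t[13] = 23; t[14] = 27; t[15] = 2; t[16] = 0; t[17] = 8; t[18] = 24; t[19] = 47.
The sequence repeats with period 18.
(1818 - 0) mod 18 = 0, so t[1818] = t[0] = 24.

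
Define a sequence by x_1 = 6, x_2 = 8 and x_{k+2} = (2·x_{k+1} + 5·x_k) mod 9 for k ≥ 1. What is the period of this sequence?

x_1 = 6; x_2 = 8; x_3 = 1; x_4 = 6; x_5 = 8.
The sequence repeats with period 3.

3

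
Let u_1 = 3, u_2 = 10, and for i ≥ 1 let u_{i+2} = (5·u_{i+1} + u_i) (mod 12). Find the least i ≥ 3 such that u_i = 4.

Computing terms: u_1 = 3; u_2 = 10; u_3 = 5; u_4 = 11; u_5 = 0; u_6 = 11; u_7 = 7; u_8 = 10; u_9 = 9; u_{10} = 7; u_{11} = 8; u_{12} = 11; u_{13} = 3; u_{14} = 2; u_{15} = 1; u_{16} = 7; u_{17} = 0; u_{18} = 7; u_{19} = 11; u_{20} = 2; u_{21} = 9; u_{22} = 11; u_{23} = 4; u_{24} = 7; u_{25} = 3; u_{26} = 10.
The sequence repeats with period 24.
The value 4 first appears (with i ≥ 3) at u_{23}.

23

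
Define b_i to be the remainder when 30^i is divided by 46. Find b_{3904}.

36

We have b_1 = 30, b_2 = 26, b_3 = 44, b_4 = 32, b_5 = 40, b_6 = 4, b_7 = 28, b_8 = 12, b_9 = 38, b_{10} = 36, b_{11} = 22, b_{12} = 16, b_{13} = 20, b_{14} = 2, b_{15} = 14, b_{16} = 6, b_{17} = 42, b_{18} = 18, b_{19} = 34, b_{20} = 8, b_{21} = 10, b_{22} = 24, b_{23} = 30.
Since b_{23} = b_1 = 30, the sequence is periodic with period 22.
(3904 - 1) mod 22 = 9, so b_{3904} = b_{10} = 36.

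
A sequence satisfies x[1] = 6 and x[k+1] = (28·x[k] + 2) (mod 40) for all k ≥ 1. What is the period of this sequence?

x[1] = 6; x[2] = 10; x[3] = 2; x[4] = 18; x[5] = 26; x[6] = 10.
Since x[6] = x[2] = 10, the sequence is eventually periodic: after a pre-period of length 1 it cycles with period 4.

4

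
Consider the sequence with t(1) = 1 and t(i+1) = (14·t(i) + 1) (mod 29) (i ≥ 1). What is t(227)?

8

t(1) = 1; t(2) = 15; t(3) = 8; t(4) = 26; t(5) = 17; t(6) = 7; t(7) = 12; t(8) = 24; t(9) = 18; t(10) = 21; t(11) = 5; t(12) = 13; t(13) = 9; t(14) = 11; t(15) = 10; t(16) = 25; t(17) = 3; t(18) = 14; t(19) = 23; t(20) = 4; t(21) = 28; t(22) = 16; t(23) = 22; t(24) = 19; t(25) = 6; t(26) = 27; t(27) = 2; t(28) = 0; t(29) = 1.
Since t(29) = t(1) = 1, the sequence is periodic with period 28.
(227 - 1) mod 28 = 2, so t(227) = t(3) = 8.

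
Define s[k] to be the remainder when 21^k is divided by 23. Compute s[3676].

Listing terms: s[1] = 21,  s[2] = 4,  s[3] = 15,  s[4] = 16,  s[5] = 14,  s[6] = 18,  s[7] = 10,  s[8] = 3,  s[9] = 17,  s[10] = 12,  s[11] = 22,  s[12] = 2,  s[13] = 19,  s[14] = 8,  s[15] = 7,  s[16] = 9,  s[17] = 5,  s[18] = 13,  s[19] = 20,  s[20] = 6,  s[21] = 11,  s[22] = 1,  s[23] = 21.
The sequence repeats with period 22.
(3676 - 1) mod 22 = 1, so s[3676] = s[2] = 4.

4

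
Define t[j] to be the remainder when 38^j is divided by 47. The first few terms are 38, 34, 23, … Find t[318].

42

We have t[1] = 38,  t[2] = 34,  t[3] = 23,  t[4] = 28,  t[5] = 30,  t[6] = 12,  t[7] = 33,  t[8] = 32,  t[9] = 41,  t[10] = 7,  t[11] = 31,  t[12] = 3,  t[13] = 20,  t[14] = 8,  t[15] = 22,  t[16] = 37,  t[17] = 43,  t[18] = 36,  t[19] = 5,  t[20] = 2,  t[21] = 29,  t[22] = 21,  t[23] = 46,  t[24] = 9,  t[25] = 13,  t[26] = 24,  t[27] = 19,  t[28] = 17,  t[29] = 35,  t[30] = 14,  t[31] = 15,  t[32] = 6,  t[33] = 40,  t[34] = 16,  t[35] = 44,  t[36] = 27,  t[37] = 39,  t[38] = 25,  t[39] = 10,  t[40] = 4,  t[41] = 11,  t[42] = 42,  t[43] = 45,  t[44] = 18,  t[45] = 26,  t[46] = 1,  t[47] = 38.
The sequence repeats with period 46.
So t[318] = t[1 + ((318-1) mod 46)] = t[42] = 42.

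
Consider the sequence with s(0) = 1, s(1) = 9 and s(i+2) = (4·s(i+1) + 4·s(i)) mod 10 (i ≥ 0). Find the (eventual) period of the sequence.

3

s(0) = 1,  s(1) = 9,  s(2) = 0,  s(3) = 6,  s(4) = 4,  s(5) = 0,  s(6) = 6.
Since (s(5), s(6)) = (s(2), s(3)) = (0, 6) (two consecutive terms determine the rest), the sequence is eventually periodic: after a pre-period of length 2 it cycles with period 3.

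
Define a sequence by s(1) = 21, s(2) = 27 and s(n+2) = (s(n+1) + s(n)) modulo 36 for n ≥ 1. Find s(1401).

Listing terms: s(1) = 21; s(2) = 27; s(3) = 12; s(4) = 3; s(5) = 15; s(6) = 18; s(7) = 33; s(8) = 15; s(9) = 12; s(10) = 27; s(11) = 3; s(12) = 30; s(13) = 33; s(14) = 27; s(15) = 24; s(16) = 15; s(17) = 3; s(18) = 18; s(19) = 21; s(20) = 3; s(21) = 24; s(22) = 27; s(23) = 15; s(24) = 6; s(25) = 21; s(26) = 27.
The sequence repeats with period 24.
So s(1401) = s(1 + ((1401-1) mod 24)) = s(9) = 12.

12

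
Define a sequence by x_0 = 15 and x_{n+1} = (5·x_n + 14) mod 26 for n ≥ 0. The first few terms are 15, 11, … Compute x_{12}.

15

x_0 = 15,  x_1 = 11,  x_2 = 17,  x_3 = 21,  x_4 = 15.
The sequence repeats with period 4.
So x_{12} = x_{0 + ((12-0) mod 4)} = x_0 = 15.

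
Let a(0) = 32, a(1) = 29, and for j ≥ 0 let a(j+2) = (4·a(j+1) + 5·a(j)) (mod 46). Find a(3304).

28

Listing terms: a(0) = 32; a(1) = 29; a(2) = 0; a(3) = 7; a(4) = 28; a(5) = 9; a(6) = 38; a(7) = 13; a(8) = 12; a(9) = 21; a(10) = 6; a(11) = 37; a(12) = 40; a(13) = 23; a(14) = 16; a(15) = 41; a(16) = 14; a(17) = 31; a(18) = 10; a(19) = 11; a(20) = 2; a(21) = 17; a(22) = 32; a(23) = 29.
The sequence repeats with period 22.
(3304 - 0) mod 22 = 4, so a(3304) = a(4) = 28.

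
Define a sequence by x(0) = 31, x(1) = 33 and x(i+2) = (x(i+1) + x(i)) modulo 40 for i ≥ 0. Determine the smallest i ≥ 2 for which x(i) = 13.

We have x(0) = 31,  x(1) = 33,  x(2) = 24,  x(3) = 17,  x(4) = 1,  x(5) = 18,  x(6) = 19,  x(7) = 37,  x(8) = 16,  x(9) = 13,  x(10) = 29,  x(11) = 2,  x(12) = 31,  x(13) = 33.
Since (x(12), x(13)) = (x(0), x(1)) = (31, 33) (two consecutive terms determine the rest), the sequence is periodic with period 12.
The value 13 first appears (with i ≥ 2) at x(9).

9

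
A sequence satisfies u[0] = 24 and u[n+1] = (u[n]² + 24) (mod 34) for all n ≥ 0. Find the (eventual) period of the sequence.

3

Listing terms: u[0] = 24; u[1] = 22; u[2] = 32; u[3] = 28; u[4] = 26; u[5] = 20; u[6] = 16; u[7] = 8; u[8] = 20.
Since u[8] = u[5] = 20, the sequence is eventually periodic: after a pre-period of length 5 it cycles with period 3.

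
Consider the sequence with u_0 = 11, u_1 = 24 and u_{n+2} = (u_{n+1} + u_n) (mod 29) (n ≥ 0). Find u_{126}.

11

u_0 = 11,  u_1 = 24,  u_2 = 6,  u_3 = 1,  u_4 = 7,  u_5 = 8,  u_6 = 15,  u_7 = 23,  u_8 = 9,  u_9 = 3,  u_{10} = 12,  u_{11} = 15,  u_{12} = 27,  u_{13} = 13,  u_{14} = 11,  u_{15} = 24.
The sequence repeats with period 14.
So u_{126} = u_{0 + ((126-0) mod 14)} = u_0 = 11.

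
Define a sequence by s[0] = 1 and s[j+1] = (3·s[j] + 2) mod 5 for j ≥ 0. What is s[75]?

We have s[0] = 1,  s[1] = 0,  s[2] = 2,  s[3] = 3,  s[4] = 1.
Since s[4] = s[0] = 1, the sequence is periodic with period 4.
(75 - 0) mod 4 = 3, so s[75] = s[3] = 3.

3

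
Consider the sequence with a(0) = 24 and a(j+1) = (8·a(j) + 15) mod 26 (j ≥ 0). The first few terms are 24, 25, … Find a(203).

Listing terms: a(0) = 24,  a(1) = 25,  a(2) = 7,  a(3) = 19,  a(4) = 11,  a(5) = 25.
Since a(5) = a(1) = 25, the sequence is eventually periodic: after a pre-period of length 1 it cycles with period 4.
For j ≥ 1, a(j) depends only on (j - 1) mod 4. (203 - 1) mod 4 = 2, so a(203) = a(3) = 19.

19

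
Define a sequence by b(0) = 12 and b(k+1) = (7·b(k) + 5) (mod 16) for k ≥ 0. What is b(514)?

b(0) = 12,  b(1) = 9,  b(2) = 4,  b(3) = 1,  b(4) = 12.
Since b(4) = b(0) = 12, the sequence is periodic with period 4.
(514 - 0) mod 4 = 2, so b(514) = b(2) = 4.

4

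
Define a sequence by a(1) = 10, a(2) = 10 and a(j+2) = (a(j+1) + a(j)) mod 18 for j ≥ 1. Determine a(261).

2

a(1) = 10; a(2) = 10; a(3) = 2; a(4) = 12; a(5) = 14; a(6) = 8; a(7) = 4; a(8) = 12; a(9) = 16; a(10) = 10; a(11) = 8; a(12) = 0; a(13) = 8; a(14) = 8; a(15) = 16; a(16) = 6; a(17) = 4; a(18) = 10; a(19) = 14; a(20) = 6; a(21) = 2; a(22) = 8; a(23) = 10; a(24) = 0; a(25) = 10; a(26) = 10.
The sequence repeats with period 24.
(261 - 1) mod 24 = 20, so a(261) = a(21) = 2.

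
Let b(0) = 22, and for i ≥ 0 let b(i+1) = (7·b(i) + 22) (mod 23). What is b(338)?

13

Listing terms: b(0) = 22; b(1) = 15; b(2) = 12; b(3) = 14; b(4) = 5; b(5) = 11; b(6) = 7; b(7) = 2; b(8) = 13; b(9) = 21; b(10) = 8; b(11) = 9; b(12) = 16; b(13) = 19; b(14) = 17; b(15) = 3; b(16) = 20; b(17) = 1; b(18) = 6; b(19) = 18; b(20) = 10; b(21) = 0; b(22) = 22.
The sequence repeats with period 22.
(338 - 0) mod 22 = 8, so b(338) = b(8) = 13.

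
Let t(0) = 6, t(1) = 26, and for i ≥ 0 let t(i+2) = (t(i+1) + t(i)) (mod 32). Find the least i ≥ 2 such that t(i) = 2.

t(0) = 6,  t(1) = 26,  t(2) = 0,  t(3) = 26,  t(4) = 26,  t(5) = 20,  t(6) = 14,  t(7) = 2,  t(8) = 16,  t(9) = 18,  t(10) = 2,  t(11) = 20,  t(12) = 22,  t(13) = 10,  t(14) = 0,  t(15) = 10,  t(16) = 10,  t(17) = 20,  t(18) = 30,  t(19) = 18,  t(20) = 16,  t(21) = 2,  t(22) = 18,  t(23) = 20,  t(24) = 6,  t(25) = 26.
Since (t(24), t(25)) = (t(0), t(1)) = (6, 26) (two consecutive terms determine the rest), the sequence is periodic with period 24.
The value 2 first appears (with i ≥ 2) at t(7).

7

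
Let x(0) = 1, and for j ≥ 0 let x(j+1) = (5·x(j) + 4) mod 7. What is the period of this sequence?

6

x(0) = 1; x(1) = 2; x(2) = 0; x(3) = 4; x(4) = 3; x(5) = 5; x(6) = 1.
The sequence repeats with period 6.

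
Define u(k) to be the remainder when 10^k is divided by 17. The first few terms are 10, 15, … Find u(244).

4

u(1) = 10; u(2) = 15; u(3) = 14; u(4) = 4; u(5) = 6; u(6) = 9; u(7) = 5; u(8) = 16; u(9) = 7; u(10) = 2; u(11) = 3; u(12) = 13; u(13) = 11; u(14) = 8; u(15) = 12; u(16) = 1; u(17) = 10.
The sequence repeats with period 16.
So u(244) = u(1 + ((244-1) mod 16)) = u(4) = 4.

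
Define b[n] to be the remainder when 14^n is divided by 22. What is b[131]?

Computing terms: b[1] = 14, b[2] = 20, b[3] = 16, b[4] = 4, b[5] = 12, b[6] = 14.
The sequence repeats with period 5.
(131 - 1) mod 5 = 0, so b[131] = b[1] = 14.

14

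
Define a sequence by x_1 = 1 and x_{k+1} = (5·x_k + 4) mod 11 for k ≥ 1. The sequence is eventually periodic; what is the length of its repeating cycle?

We have x_1 = 1, x_2 = 9, x_3 = 5, x_4 = 7, x_5 = 6, x_6 = 1.
Since x_6 = x_1 = 1, the sequence is periodic with period 5.

5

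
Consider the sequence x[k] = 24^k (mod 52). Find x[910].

36

We have x[1] = 24, x[2] = 4, x[3] = 44, x[4] = 16, x[5] = 20, x[6] = 12, x[7] = 28, x[8] = 48, x[9] = 8, x[10] = 36, x[11] = 32, x[12] = 40, x[13] = 24.
The sequence repeats with period 12.
So x[910] = x[1 + ((910-1) mod 12)] = x[10] = 36.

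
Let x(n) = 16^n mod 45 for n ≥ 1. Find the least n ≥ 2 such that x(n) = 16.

4

x(1) = 16; x(2) = 31; x(3) = 1; x(4) = 16.
The sequence repeats with period 3.
The value 16 next appears (with n ≥ 2) at x(4).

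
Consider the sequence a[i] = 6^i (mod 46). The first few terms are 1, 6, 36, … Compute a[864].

Computing terms: a[0] = 1,  a[1] = 6,  a[2] = 36,  a[3] = 32,  a[4] = 8,  a[5] = 2,  a[6] = 12,  a[7] = 26,  a[8] = 18,  a[9] = 16,  a[10] = 4,  a[11] = 24,  a[12] = 6.
Since a[12] = a[1] = 6, the sequence is eventually periodic: after a pre-period of length 1 it cycles with period 11.
For i ≥ 1, a[i] depends only on (i - 1) mod 11. (864 - 1) mod 11 = 5, so a[864] = a[6] = 12.

12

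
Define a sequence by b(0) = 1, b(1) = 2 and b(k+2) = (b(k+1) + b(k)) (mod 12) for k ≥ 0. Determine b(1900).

8

We have b(0) = 1,  b(1) = 2,  b(2) = 3,  b(3) = 5,  b(4) = 8,  b(5) = 1,  b(6) = 9,  b(7) = 10,  b(8) = 7,  b(9) = 5,  b(10) = 0,  b(11) = 5,  b(12) = 5,  b(13) = 10,  b(14) = 3,  b(15) = 1,  b(16) = 4,  b(17) = 5,  b(18) = 9,  b(19) = 2,  b(20) = 11,  b(21) = 1,  b(22) = 0,  b(23) = 1,  b(24) = 1,  b(25) = 2.
The sequence repeats with period 24.
So b(1900) = b(0 + ((1900-0) mod 24)) = b(4) = 8.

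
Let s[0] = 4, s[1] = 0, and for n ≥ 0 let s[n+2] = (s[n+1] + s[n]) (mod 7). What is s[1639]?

Listing terms: s[0] = 4; s[1] = 0; s[2] = 4; s[3] = 4; s[4] = 1; s[5] = 5; s[6] = 6; s[7] = 4; s[8] = 3; s[9] = 0; s[10] = 3; s[11] = 3; s[12] = 6; s[13] = 2; s[14] = 1; s[15] = 3; s[16] = 4; s[17] = 0.
Since (s[16], s[17]) = (s[0], s[1]) = (4, 0) (two consecutive terms determine the rest), the sequence is periodic with period 16.
So s[1639] = s[0 + ((1639-0) mod 16)] = s[7] = 4.

4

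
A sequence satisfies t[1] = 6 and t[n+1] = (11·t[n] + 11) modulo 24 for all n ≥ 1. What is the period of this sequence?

t[1] = 6, t[2] = 5, t[3] = 18, t[4] = 17, t[5] = 6.
The sequence repeats with period 4.

4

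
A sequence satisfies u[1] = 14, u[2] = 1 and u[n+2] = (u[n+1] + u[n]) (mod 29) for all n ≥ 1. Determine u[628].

18

Computing terms: u[1] = 14; u[2] = 1; u[3] = 15; u[4] = 16; u[5] = 2; u[6] = 18; u[7] = 20; u[8] = 9; u[9] = 0; u[10] = 9; u[11] = 9; u[12] = 18; u[13] = 27; u[14] = 16; u[15] = 14; u[16] = 1.
The sequence repeats with period 14.
So u[628] = u[1 + ((628-1) mod 14)] = u[12] = 18.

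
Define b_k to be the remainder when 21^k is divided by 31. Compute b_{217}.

b_1 = 21; b_2 = 7; b_3 = 23; b_4 = 18; b_5 = 6; b_6 = 2; b_7 = 11; b_8 = 14; b_9 = 15; b_{10} = 5; b_{11} = 12; b_{12} = 4; b_{13} = 22; b_{14} = 28; b_{15} = 30; b_{16} = 10; b_{17} = 24; b_{18} = 8; b_{19} = 13; b_{20} = 25; b_{21} = 29; b_{22} = 20; b_{23} = 17; b_{24} = 16; b_{25} = 26; b_{26} = 19; b_{27} = 27; b_{28} = 9; b_{29} = 3; b_{30} = 1; b_{31} = 21.
Since b_{31} = b_1 = 21, the sequence is periodic with period 30.
So b_{217} = b_{1 + ((217-1) mod 30)} = b_7 = 11.

11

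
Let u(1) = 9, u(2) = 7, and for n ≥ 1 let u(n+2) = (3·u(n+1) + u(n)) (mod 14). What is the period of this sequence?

48

Listing terms: u(1) = 9,  u(2) = 7,  u(3) = 2,  u(4) = 13,  u(5) = 13,  u(6) = 10,  u(7) = 1,  u(8) = 13,  u(9) = 12,  u(10) = 7,  u(11) = 5,  u(12) = 8,  u(13) = 1,  u(14) = 11,  u(15) = 6,  u(16) = 1,  u(17) = 9,  u(18) = 0,  u(19) = 9,  u(20) = 13,  u(21) = 6,  u(22) = 3,  u(23) = 1,  u(24) = 6,  u(25) = 5,  u(26) = 7,  u(27) = 12,  u(28) = 1,  u(29) = 1,  u(30) = 4,  u(31) = 13,  u(32) = 1,  u(33) = 2,  u(34) = 7,  u(35) = 9,  u(36) = 6,  u(37) = 13,  u(38) = 3,  u(39) = 8,  u(40) = 13,  u(41) = 5,  u(42) = 0,  u(43) = 5,  u(44) = 1,  u(45) = 8,  u(46) = 11,  u(47) = 13,  u(48) = 8,  u(49) = 9,  u(50) = 7.
The sequence repeats with period 48.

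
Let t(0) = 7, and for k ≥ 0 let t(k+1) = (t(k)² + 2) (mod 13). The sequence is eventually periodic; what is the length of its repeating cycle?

4

t(0) = 7; t(1) = 12; t(2) = 3; t(3) = 11; t(4) = 6; t(5) = 12.
Since t(5) = t(1) = 12, the sequence is eventually periodic: after a pre-period of length 1 it cycles with period 4.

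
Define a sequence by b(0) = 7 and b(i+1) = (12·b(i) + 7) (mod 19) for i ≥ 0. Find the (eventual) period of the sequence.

Computing terms: b(0) = 7; b(1) = 15; b(2) = 16; b(3) = 9; b(4) = 1; b(5) = 0; b(6) = 7.
The sequence repeats with period 6.

6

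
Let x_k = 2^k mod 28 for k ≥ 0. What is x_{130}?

16

Computing terms: x_0 = 1,  x_1 = 2,  x_2 = 4,  x_3 = 8,  x_4 = 16,  x_5 = 4.
Since x_5 = x_2 = 4, the sequence is eventually periodic: after a pre-period of length 2 it cycles with period 3.
For k ≥ 2, x_k depends only on (k - 2) mod 3. (130 - 2) mod 3 = 2, so x_{130} = x_4 = 16.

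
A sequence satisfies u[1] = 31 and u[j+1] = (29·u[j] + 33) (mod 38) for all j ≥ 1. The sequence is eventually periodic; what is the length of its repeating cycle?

18

We have u[1] = 31; u[2] = 20; u[3] = 5; u[4] = 26; u[5] = 27; u[6] = 18; u[7] = 23; u[8] = 16; u[9] = 3; u[10] = 6; u[11] = 17; u[12] = 32; u[13] = 11; u[14] = 10; u[15] = 19; u[16] = 14; u[17] = 21; u[18] = 34; u[19] = 31.
The sequence repeats with period 18.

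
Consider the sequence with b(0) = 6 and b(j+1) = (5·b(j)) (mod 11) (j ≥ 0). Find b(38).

2

b(0) = 6, b(1) = 8, b(2) = 7, b(3) = 2, b(4) = 10, b(5) = 6.
The sequence repeats with period 5.
(38 - 0) mod 5 = 3, so b(38) = b(3) = 2.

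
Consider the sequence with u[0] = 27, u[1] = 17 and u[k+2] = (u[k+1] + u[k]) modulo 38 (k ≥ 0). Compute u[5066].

24

Computing terms: u[0] = 27, u[1] = 17, u[2] = 6, u[3] = 23, u[4] = 29, u[5] = 14, u[6] = 5, u[7] = 19, u[8] = 24, u[9] = 5, u[10] = 29, u[11] = 34, u[12] = 25, u[13] = 21, u[14] = 8, u[15] = 29, u[16] = 37, u[17] = 28, u[18] = 27, u[19] = 17.
Since (u[18], u[19]) = (u[0], u[1]) = (27, 17) (two consecutive terms determine the rest), the sequence is periodic with period 18.
So u[5066] = u[0 + ((5066-0) mod 18)] = u[8] = 24.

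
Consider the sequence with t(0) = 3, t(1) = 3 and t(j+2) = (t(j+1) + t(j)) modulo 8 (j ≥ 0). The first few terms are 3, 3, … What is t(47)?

We have t(0) = 3, t(1) = 3, t(2) = 6, t(3) = 1, t(4) = 7, t(5) = 0, t(6) = 7, t(7) = 7, t(8) = 6, t(9) = 5, t(10) = 3, t(11) = 0, t(12) = 3, t(13) = 3.
Since (t(12), t(13)) = (t(0), t(1)) = (3, 3) (two consecutive terms determine the rest), the sequence is periodic with period 12.
(47 - 0) mod 12 = 11, so t(47) = t(11) = 0.

0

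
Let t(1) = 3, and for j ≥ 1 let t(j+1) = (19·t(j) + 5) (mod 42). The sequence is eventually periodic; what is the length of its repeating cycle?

6

Listing terms: t(1) = 3, t(2) = 20, t(3) = 7, t(4) = 12, t(5) = 23, t(6) = 22, t(7) = 3.
Since t(7) = t(1) = 3, the sequence is periodic with period 6.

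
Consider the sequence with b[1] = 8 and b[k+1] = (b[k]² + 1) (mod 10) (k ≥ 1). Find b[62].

5

b[1] = 8,  b[2] = 5,  b[3] = 6,  b[4] = 7,  b[5] = 0,  b[6] = 1,  b[7] = 2,  b[8] = 5.
Since b[8] = b[2] = 5, the sequence is eventually periodic: after a pre-period of length 1 it cycles with period 6.
For k ≥ 2, b[k] depends only on (k - 2) mod 6. (62 - 2) mod 6 = 0, so b[62] = b[2] = 5.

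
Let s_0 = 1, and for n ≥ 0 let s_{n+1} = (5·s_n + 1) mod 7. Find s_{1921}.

6

Computing terms: s_0 = 1, s_1 = 6, s_2 = 3, s_3 = 2, s_4 = 4, s_5 = 0, s_6 = 1.
The sequence repeats with period 6.
(1921 - 0) mod 6 = 1, so s_{1921} = s_1 = 6.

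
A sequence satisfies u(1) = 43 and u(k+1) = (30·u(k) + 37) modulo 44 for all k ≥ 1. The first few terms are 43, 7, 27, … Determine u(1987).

Listing terms: u(1) = 43; u(2) = 7; u(3) = 27; u(4) = 11; u(5) = 15; u(6) = 3; u(7) = 39; u(8) = 19; u(9) = 35; u(10) = 31; u(11) = 43.
Since u(11) = u(1) = 43, the sequence is periodic with period 10.
So u(1987) = u(1 + ((1987-1) mod 10)) = u(7) = 39.

39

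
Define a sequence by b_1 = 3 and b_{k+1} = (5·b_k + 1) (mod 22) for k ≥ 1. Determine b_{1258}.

Listing terms: b_1 = 3,  b_2 = 16,  b_3 = 15,  b_4 = 10,  b_5 = 7,  b_6 = 14,  b_7 = 5,  b_8 = 4,  b_9 = 21,  b_{10} = 18,  b_{11} = 3.
The sequence repeats with period 10.
(1258 - 1) mod 10 = 7, so b_{1258} = b_8 = 4.

4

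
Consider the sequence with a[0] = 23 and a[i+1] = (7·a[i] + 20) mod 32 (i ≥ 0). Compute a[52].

23

Computing terms: a[0] = 23, a[1] = 21, a[2] = 7, a[3] = 5, a[4] = 23.
The sequence repeats with period 4.
So a[52] = a[0 + ((52-0) mod 4)] = a[0] = 23.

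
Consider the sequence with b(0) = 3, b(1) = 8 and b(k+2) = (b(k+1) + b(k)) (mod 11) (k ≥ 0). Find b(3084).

8

We have b(0) = 3,  b(1) = 8,  b(2) = 0,  b(3) = 8,  b(4) = 8,  b(5) = 5,  b(6) = 2,  b(7) = 7,  b(8) = 9,  b(9) = 5,  b(10) = 3,  b(11) = 8.
Since (b(10), b(11)) = (b(0), b(1)) = (3, 8) (two consecutive terms determine the rest), the sequence is periodic with period 10.
So b(3084) = b(0 + ((3084-0) mod 10)) = b(4) = 8.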